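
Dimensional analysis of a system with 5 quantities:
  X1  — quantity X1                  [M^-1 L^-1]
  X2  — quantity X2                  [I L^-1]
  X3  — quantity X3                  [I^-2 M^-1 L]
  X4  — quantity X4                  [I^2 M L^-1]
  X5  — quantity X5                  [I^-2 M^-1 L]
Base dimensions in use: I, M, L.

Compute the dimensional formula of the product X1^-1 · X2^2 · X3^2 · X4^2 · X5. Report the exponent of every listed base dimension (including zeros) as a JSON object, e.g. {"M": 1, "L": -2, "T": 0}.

{"I": 0, "M": 0, "L": 0}

Dimensional matrix (I×M×L by X1×X2×X3×X4×X5):
  I: [ 0  1 -2  2 -2]
  M: [-1  0 -1  1 -1]
  L: [-1 -1  1 -1  1]
  [I]: (-1)·0+(2)·1+(2)·-2+(2)·2+(1)·-2 = 0
  [M]: (-1)·-1+(2)·0+(2)·-1+(2)·1+(1)·-1 = 0
  [L]: (-1)·-1+(2)·-1+(2)·1+(2)·-1+(1)·1 = 0
⇒ 1 (dimensionless)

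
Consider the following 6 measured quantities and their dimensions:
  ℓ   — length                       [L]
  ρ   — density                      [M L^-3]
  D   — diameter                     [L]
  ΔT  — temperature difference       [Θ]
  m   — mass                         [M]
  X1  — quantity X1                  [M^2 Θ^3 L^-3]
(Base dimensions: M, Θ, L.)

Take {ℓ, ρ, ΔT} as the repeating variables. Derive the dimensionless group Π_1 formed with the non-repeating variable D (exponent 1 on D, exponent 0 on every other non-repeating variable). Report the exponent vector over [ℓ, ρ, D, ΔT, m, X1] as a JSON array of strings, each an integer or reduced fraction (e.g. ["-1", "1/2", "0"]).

Exponent matrix [M,Θ,L] × [ℓ,ρ,D,ΔT,m,X1]:
  M: [ 0  1  0  0  1  2]
  Θ: [ 0  0  0  1  0  3]
  L: [ 1 -3  1  0  0 -3]
Echelon form has 3 nonzero rows (pivots: ℓ,ρ,ΔT)
Repeat: ℓ,ρ,ΔT; free: D,m,X1
RREF:
  r0: [   1    0    1    0    3    3]
  r1: [   0    1    0    0    1    2]
  r2: [   0    0    0    1    0    3]
Fix exponent of D at 1, m at 0, X1 at 0; solve each RREF row for its pivot's exponent:
  r0: exp(ℓ) + (1)·1 = 0 ⇒ exp(ℓ) = -1
  r1: exp(ρ) + (0)·1 = 0 ⇒ exp(ρ) = 0
  r2: exp(ΔT) + (0)·1 = 0 ⇒ exp(ΔT) = 0
Π_1 = ℓ^-1 · D

["-1", "0", "1", "0", "0", "0"]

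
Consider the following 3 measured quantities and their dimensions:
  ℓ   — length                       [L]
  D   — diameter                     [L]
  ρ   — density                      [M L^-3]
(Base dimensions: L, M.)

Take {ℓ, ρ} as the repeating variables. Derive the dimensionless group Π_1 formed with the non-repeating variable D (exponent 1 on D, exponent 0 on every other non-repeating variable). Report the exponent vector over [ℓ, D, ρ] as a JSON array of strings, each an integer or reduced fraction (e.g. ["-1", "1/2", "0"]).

["-1", "1", "0"]

Dimensional matrix (L×M by ℓ×D×ρ):
  L: [ 1  1 -3]
  M: [ 0  0  1]
RREF → pivots at {ℓ,ρ} ⇒ r = 2
Repeat: ℓ,ρ; free: D
RREF:
  r0: [   1    1    0]
  r1: [   0    0    1]
Fix exponent of D at 1; solve each RREF row for its pivot's exponent:
  r0: exp(ℓ) + (1)·1 = 0 ⇒ exp(ℓ) = -1
  r1: exp(ρ) + (0)·1 = 0 ⇒ exp(ρ) = 0
Π_1 = ℓ^-1 · D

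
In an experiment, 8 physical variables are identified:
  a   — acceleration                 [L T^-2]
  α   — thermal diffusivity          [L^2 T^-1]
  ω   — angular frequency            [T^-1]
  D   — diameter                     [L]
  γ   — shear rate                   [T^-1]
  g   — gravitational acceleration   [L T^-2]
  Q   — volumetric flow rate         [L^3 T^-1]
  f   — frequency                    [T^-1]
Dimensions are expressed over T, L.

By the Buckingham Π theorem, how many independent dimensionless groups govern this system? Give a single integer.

Write exponents as rows T,L / cols a,α,ω,D,γ,g,Q,f:
  T: [-2 -1 -1  0 -1 -2 -1 -1]
  L: [ 1  2  0  1  0  1  3  0]
RREF → pivots at {a,α} ⇒ r = 2
Π count = n − r = 8 − 2 = 6

6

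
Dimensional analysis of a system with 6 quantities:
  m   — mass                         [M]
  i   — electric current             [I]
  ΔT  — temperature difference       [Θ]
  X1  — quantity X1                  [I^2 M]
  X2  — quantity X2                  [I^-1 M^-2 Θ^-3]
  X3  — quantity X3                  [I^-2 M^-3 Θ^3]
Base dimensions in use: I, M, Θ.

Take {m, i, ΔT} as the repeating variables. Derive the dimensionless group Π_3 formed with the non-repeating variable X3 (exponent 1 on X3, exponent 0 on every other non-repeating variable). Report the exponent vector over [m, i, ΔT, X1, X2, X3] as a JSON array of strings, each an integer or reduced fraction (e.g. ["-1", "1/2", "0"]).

["3", "2", "-3", "0", "0", "1"]

Exponent matrix [I,M,Θ] × [m,i,ΔT,X1,X2,X3]:
  I: [ 0  1  0  2 -1 -2]
  M: [ 1  0  0  1 -2 -3]
  Θ: [ 0  0  1  0 -3  3]
RREF → pivots at {m,i,ΔT} ⇒ r = 3
Repeat: m,i,ΔT; free: X1,X2,X3
RREF:
  r0: [   1    0    0    1   -2   -3]
  r1: [   0    1    0    2   -1   -2]
  r2: [   0    0    1    0   -3    3]
Fix exponent of X3 at 1, X1 at 0, X2 at 0; solve each RREF row for its pivot's exponent:
  r0: exp(m) + (-3)·1 = 0 ⇒ exp(m) = 3
  r1: exp(i) + (-2)·1 = 0 ⇒ exp(i) = 2
  r2: exp(ΔT) + (3)·1 = 0 ⇒ exp(ΔT) = -3
Π_3 = m^3 · i^2 · ΔT^-3 · X3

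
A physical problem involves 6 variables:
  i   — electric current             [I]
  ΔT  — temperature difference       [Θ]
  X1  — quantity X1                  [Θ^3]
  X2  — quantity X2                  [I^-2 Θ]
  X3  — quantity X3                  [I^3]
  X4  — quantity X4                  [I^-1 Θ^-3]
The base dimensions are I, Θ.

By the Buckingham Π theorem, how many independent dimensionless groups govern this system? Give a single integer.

4

Write exponents as rows I,Θ / cols i,ΔT,X1,X2,X3,X4:
  I: [ 1  0  0 -2  3 -1]
  Θ: [ 0  1  3  1  0 -3]
Row reduction gives pivot columns i,ΔT; rank = 2
6 vars − rank 2 = 4 Π groups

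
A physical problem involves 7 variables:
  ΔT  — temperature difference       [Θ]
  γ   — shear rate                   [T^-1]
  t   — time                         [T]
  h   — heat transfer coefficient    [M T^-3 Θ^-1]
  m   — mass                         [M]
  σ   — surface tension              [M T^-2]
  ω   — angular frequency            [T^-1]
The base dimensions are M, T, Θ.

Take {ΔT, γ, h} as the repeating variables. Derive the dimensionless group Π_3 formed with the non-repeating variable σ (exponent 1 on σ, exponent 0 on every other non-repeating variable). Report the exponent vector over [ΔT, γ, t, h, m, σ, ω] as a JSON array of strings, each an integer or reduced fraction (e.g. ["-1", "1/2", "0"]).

["-1", "1", "0", "-1", "0", "1", "0"]

Dimensional matrix (M×T×Θ by ΔT×γ×t×h×m×σ×ω):
  M: [ 0  0  0  1  1  1  0]
  T: [ 0 -1  1 -3  0 -2 -1]
  Θ: [ 1  0  0 -1  0  0  0]
Row reduction gives pivot columns ΔT,γ,h; rank = 3
Repeat: ΔT,γ,h; free: t,m,σ,ω
RREF:
  r0: [   1    0    0    0    1    1    0]
  r1: [   0    1   -1    0   -3   -1    1]
  r2: [   0    0    0    1    1    1    0]
Fix exponent of σ at 1, t at 0, m at 0, ω at 0; solve each RREF row for its pivot's exponent:
  r0: exp(ΔT) + (1)·1 = 0 ⇒ exp(ΔT) = -1
  r1: exp(γ) + (-1)·1 = 0 ⇒ exp(γ) = 1
  r2: exp(h) + (1)·1 = 0 ⇒ exp(h) = -1
Π_3 = ΔT^-1 · γ · h^-1 · σ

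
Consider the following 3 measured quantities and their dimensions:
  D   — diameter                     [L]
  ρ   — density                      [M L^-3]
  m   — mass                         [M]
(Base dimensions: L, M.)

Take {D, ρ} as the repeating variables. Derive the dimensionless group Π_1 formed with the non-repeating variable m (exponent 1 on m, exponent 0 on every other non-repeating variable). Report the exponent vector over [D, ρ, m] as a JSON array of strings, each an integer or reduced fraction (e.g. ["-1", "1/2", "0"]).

Exponent matrix [L,M] × [D,ρ,m]:
  L: [ 1 -3  0]
  M: [ 0  1  1]
Echelon form has 2 nonzero rows (pivots: D,ρ)
Repeat: D,ρ; free: m
RREF:
  r0: [   1    0    3]
  r1: [   0    1    1]
Fix exponent of m at 1; solve each RREF row for its pivot's exponent:
  r0: exp(D) + (3)·1 = 0 ⇒ exp(D) = -3
  r1: exp(ρ) + (1)·1 = 0 ⇒ exp(ρ) = -1
Π_1 = D^-3 · ρ^-1 · m

["-3", "-1", "1"]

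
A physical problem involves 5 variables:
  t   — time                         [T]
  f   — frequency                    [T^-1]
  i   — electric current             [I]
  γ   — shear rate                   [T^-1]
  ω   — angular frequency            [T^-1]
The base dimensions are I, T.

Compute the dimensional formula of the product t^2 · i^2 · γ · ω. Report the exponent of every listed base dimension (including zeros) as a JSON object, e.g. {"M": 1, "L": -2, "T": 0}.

Dimensional matrix (I×T by t×f×i×γ×ω):
  I: [ 0  0  1  0  0]
  T: [ 1 -1  0 -1 -1]
  [I]: (2)·0+(2)·1+(1)·0+(1)·0 = 2
  [T]: (2)·1+(2)·0+(1)·-1+(1)·-1 = 0
⇒ I^2

{"I": 2, "T": 0}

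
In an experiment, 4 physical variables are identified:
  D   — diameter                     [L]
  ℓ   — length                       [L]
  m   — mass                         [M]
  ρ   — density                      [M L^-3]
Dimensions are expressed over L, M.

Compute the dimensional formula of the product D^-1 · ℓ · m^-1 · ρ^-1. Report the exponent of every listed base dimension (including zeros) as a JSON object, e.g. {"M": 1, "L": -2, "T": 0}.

{"L": 3, "M": -2}

Exponent matrix [L,M] × [D,ℓ,m,ρ]:
  L: [ 1  1  0 -3]
  M: [ 0  0  1  1]
  [L]: (-1)·1+(1)·1+(-1)·0+(-1)·-3 = 3
  [M]: (-1)·0+(1)·0+(-1)·1+(-1)·1 = -2
⇒ L^3 M^-2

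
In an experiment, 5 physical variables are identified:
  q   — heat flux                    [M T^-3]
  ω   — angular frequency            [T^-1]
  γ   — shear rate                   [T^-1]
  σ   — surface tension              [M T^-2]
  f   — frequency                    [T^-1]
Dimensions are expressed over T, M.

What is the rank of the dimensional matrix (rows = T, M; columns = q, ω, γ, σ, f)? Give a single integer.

2

Write exponents as rows T,M / cols q,ω,γ,σ,f:
  T: [-3 -1 -1 -2 -1]
  M: [ 1  0  0  1  0]
RREF → pivots at {q,ω} ⇒ r = 2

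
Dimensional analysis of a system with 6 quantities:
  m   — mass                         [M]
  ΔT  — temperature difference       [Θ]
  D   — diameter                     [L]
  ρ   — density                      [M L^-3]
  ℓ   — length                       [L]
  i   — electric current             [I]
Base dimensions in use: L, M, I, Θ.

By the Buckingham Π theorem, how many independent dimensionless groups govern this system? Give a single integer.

Exponent matrix [L,M,I,Θ] × [m,ΔT,D,ρ,ℓ,i]:
  L: [ 0  0  1 -3  1  0]
  M: [ 1  0  0  1  0  0]
  I: [ 0  0  0  0  0  1]
  Θ: [ 0  1  0  0  0  0]
Row reduction gives pivot columns m,ΔT,D,i; rank = 4
6 vars − rank 4 = 2 Π groups

2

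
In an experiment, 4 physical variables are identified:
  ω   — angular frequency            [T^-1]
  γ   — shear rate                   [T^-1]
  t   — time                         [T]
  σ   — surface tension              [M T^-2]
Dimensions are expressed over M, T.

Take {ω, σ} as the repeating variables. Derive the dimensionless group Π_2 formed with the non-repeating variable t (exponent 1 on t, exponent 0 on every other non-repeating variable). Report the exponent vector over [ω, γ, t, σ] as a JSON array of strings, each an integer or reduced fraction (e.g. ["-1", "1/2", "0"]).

Exponent matrix [M,T] × [ω,γ,t,σ]:
  M: [ 0  0  0  1]
  T: [-1 -1  1 -2]
Echelon form has 2 nonzero rows (pivots: ω,σ)
Repeat: ω,σ; free: γ,t
RREF:
  r0: [   1    1   -1    0]
  r1: [   0    0    0    1]
Fix exponent of t at 1, γ at 0; solve each RREF row for its pivot's exponent:
  r0: exp(ω) + (-1)·1 = 0 ⇒ exp(ω) = 1
  r1: exp(σ) + (0)·1 = 0 ⇒ exp(σ) = 0
Π_2 = ω · t

["1", "0", "1", "0"]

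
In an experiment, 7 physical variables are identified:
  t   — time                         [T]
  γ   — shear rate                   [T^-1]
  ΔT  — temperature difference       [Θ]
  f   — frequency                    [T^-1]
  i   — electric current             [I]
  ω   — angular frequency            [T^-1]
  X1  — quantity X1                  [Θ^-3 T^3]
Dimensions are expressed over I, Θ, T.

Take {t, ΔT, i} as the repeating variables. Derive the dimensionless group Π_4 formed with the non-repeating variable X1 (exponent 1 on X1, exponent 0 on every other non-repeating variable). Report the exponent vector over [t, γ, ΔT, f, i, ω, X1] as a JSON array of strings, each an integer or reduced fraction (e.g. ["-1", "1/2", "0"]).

["-3", "0", "3", "0", "0", "0", "1"]

Write exponents as rows I,Θ,T / cols t,γ,ΔT,f,i,ω,X1:
  I: [ 0  0  0  0  1  0  0]
  Θ: [ 0  0  1  0  0  0 -3]
  T: [ 1 -1  0 -1  0 -1  3]
Row reduction gives pivot columns t,ΔT,i; rank = 3
Pivot set = {t,ΔT,i}, free = {γ,f,ω,X1}
RREF:
  r0: [   1   -1    0   -1    0   -1    3]
  r1: [   0    0    1    0    0    0   -3]
  r2: [   0    0    0    0    1    0    0]
Fix exponent of X1 at 1, γ at 0, f at 0, ω at 0; solve each RREF row for its pivot's exponent:
  r0: exp(t) + (3)·1 = 0 ⇒ exp(t) = -3
  r1: exp(ΔT) + (-3)·1 = 0 ⇒ exp(ΔT) = 3
  r2: exp(i) + (0)·1 = 0 ⇒ exp(i) = 0
Π_4 = t^-3 · ΔT^3 · X1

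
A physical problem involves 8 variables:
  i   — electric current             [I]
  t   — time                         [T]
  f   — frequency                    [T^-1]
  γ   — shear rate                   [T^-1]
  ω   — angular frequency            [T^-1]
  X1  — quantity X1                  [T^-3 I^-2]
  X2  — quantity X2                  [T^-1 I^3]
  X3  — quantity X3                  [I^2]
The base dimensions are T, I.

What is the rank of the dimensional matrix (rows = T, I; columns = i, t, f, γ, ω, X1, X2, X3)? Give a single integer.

Dimensional matrix (T×I by i×t×f×γ×ω×X1×X2×X3):
  T: [ 0  1 -1 -1 -1 -3 -1  0]
  I: [ 1  0  0  0  0 -2  3  2]
Echelon form has 2 nonzero rows (pivots: i,t)

2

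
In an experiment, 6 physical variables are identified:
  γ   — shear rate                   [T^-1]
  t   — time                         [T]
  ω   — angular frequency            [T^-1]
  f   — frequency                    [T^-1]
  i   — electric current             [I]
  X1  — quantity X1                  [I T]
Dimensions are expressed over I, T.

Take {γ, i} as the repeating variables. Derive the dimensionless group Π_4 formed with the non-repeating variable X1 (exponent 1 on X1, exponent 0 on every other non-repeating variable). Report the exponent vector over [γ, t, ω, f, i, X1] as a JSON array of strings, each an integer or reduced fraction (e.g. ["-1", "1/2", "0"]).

Dimensional matrix (I×T by γ×t×ω×f×i×X1):
  I: [ 0  0  0  0  1  1]
  T: [-1  1 -1 -1  0  1]
Row reduction gives pivot columns γ,i; rank = 2
Pivot set = {γ,i}, free = {t,ω,f,X1}
RREF:
  r0: [   1   -1    1    1    0   -1]
  r1: [   0    0    0    0    1    1]
Fix exponent of X1 at 1, t at 0, ω at 0, f at 0; solve each RREF row for its pivot's exponent:
  r0: exp(γ) + (-1)·1 = 0 ⇒ exp(γ) = 1
  r1: exp(i) + (1)·1 = 0 ⇒ exp(i) = -1
Π_4 = γ · i^-1 · X1

["1", "0", "0", "0", "-1", "1"]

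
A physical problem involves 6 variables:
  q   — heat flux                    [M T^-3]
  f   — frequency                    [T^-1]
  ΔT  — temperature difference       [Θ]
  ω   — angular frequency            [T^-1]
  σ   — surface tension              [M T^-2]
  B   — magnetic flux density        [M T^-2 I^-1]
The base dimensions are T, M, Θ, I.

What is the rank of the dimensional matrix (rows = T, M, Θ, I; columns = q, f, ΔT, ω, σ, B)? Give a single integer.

Dimensional matrix (T×M×Θ×I by q×f×ΔT×ω×σ×B):
  T: [-3 -1  0 -1 -2 -2]
  M: [ 1  0  0  0  1  1]
  Θ: [ 0  0  1  0  0  0]
  I: [ 0  0  0  0  0 -1]
Row reduction gives pivot columns q,f,ΔT,B; rank = 4

4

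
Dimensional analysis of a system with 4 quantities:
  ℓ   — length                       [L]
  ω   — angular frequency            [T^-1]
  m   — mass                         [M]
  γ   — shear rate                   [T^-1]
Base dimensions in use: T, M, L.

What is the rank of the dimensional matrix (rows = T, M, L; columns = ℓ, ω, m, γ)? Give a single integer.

3

Write exponents as rows T,M,L / cols ℓ,ω,m,γ:
  T: [ 0 -1  0 -1]
  M: [ 0  0  1  0]
  L: [ 1  0  0  0]
Echelon form has 3 nonzero rows (pivots: ℓ,ω,m)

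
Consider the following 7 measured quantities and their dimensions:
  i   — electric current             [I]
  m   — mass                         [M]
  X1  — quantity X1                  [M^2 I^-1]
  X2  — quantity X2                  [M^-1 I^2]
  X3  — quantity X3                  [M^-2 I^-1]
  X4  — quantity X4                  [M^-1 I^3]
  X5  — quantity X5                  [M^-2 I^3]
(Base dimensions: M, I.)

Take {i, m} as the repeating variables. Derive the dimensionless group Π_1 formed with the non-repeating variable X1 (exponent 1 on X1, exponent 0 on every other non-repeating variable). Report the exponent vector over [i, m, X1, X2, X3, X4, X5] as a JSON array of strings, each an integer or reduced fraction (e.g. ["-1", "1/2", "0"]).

["1", "-2", "1", "0", "0", "0", "0"]

Exponent matrix [M,I] × [i,m,X1,X2,X3,X4,X5]:
  M: [ 0  1  2 -1 -2 -1 -2]
  I: [ 1  0 -1  2 -1  3  3]
RREF → pivots at {i,m} ⇒ r = 2
Repeat: i,m; free: X1,X2,X3,X4,X5
RREF:
  r0: [   1    0   -1    2   -1    3    3]
  r1: [   0    1    2   -1   -2   -1   -2]
Fix exponent of X1 at 1, X2 at 0, X3 at 0, X4 at 0, X5 at 0; solve each RREF row for its pivot's exponent:
  r0: exp(i) + (-1)·1 = 0 ⇒ exp(i) = 1
  r1: exp(m) + (2)·1 = 0 ⇒ exp(m) = -2
Π_1 = i · m^-2 · X1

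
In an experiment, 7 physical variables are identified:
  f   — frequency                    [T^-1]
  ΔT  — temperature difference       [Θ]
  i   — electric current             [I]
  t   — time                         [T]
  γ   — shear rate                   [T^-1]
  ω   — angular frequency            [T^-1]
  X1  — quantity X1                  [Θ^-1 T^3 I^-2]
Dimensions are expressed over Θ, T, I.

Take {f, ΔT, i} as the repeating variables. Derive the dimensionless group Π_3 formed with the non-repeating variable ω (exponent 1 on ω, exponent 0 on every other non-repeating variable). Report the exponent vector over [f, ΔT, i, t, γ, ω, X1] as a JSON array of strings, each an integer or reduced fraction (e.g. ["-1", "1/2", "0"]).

["-1", "0", "0", "0", "0", "1", "0"]

Exponent matrix [Θ,T,I] × [f,ΔT,i,t,γ,ω,X1]:
  Θ: [ 0  1  0  0  0  0 -1]
  T: [-1  0  0  1 -1 -1  3]
  I: [ 0  0  1  0  0  0 -2]
RREF → pivots at {f,ΔT,i} ⇒ r = 3
Pivot set = {f,ΔT,i}, free = {t,γ,ω,X1}
RREF:
  r0: [   1    0    0   -1    1    1   -3]
  r1: [   0    1    0    0    0    0   -1]
  r2: [   0    0    1    0    0    0   -2]
Fix exponent of ω at 1, t at 0, γ at 0, X1 at 0; solve each RREF row for its pivot's exponent:
  r0: exp(f) + (1)·1 = 0 ⇒ exp(f) = -1
  r1: exp(ΔT) + (0)·1 = 0 ⇒ exp(ΔT) = 0
  r2: exp(i) + (0)·1 = 0 ⇒ exp(i) = 0
Π_3 = f^-1 · ω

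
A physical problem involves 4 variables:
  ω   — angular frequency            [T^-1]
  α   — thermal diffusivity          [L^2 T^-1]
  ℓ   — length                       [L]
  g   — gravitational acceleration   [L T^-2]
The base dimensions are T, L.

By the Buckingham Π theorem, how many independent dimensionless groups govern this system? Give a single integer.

Dimensional matrix (T×L by ω×α×ℓ×g):
  T: [-1 -1  0 -2]
  L: [ 0  2  1  1]
Row reduction gives pivot columns ω,α; rank = 2
4 vars − rank 2 = 2 Π groups

2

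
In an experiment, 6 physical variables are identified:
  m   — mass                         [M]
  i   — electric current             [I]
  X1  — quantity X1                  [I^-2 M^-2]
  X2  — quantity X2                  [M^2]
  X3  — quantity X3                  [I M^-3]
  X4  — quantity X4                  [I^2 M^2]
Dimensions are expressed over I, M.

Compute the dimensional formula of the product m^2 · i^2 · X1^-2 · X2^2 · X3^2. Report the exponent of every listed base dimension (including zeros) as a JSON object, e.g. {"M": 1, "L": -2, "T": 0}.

Dimensional matrix (I×M by m×i×X1×X2×X3×X4):
  I: [ 0  1 -2  0  1  2]
  M: [ 1  0 -2  2 -3  2]
  [I]: (2)·0+(2)·1+(-2)·-2+(2)·0+(2)·1 = 8
  [M]: (2)·1+(2)·0+(-2)·-2+(2)·2+(2)·-3 = 4
⇒ I^8 M^4

{"I": 8, "M": 4}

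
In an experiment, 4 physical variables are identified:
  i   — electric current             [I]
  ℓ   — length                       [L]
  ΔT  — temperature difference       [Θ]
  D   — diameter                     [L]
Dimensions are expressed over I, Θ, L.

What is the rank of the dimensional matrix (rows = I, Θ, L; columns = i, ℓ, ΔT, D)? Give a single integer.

Write exponents as rows I,Θ,L / cols i,ℓ,ΔT,D:
  I: [ 1  0  0  0]
  Θ: [ 0  0  1  0]
  L: [ 0  1  0  1]
Echelon form has 3 nonzero rows (pivots: i,ℓ,ΔT)

3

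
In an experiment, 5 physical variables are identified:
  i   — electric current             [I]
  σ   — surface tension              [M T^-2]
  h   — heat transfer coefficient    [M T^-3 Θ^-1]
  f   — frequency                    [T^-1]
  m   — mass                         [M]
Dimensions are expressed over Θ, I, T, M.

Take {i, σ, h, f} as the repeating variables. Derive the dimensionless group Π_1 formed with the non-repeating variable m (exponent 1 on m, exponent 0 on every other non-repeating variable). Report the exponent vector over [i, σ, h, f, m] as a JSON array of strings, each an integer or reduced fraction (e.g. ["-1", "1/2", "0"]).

["0", "-1", "0", "2", "1"]

Exponent matrix [Θ,I,T,M] × [i,σ,h,f,m]:
  Θ: [ 0  0 -1  0  0]
  I: [ 1  0  0  0  0]
  T: [ 0 -2 -3 -1  0]
  M: [ 0  1  1  0  1]
Echelon form has 4 nonzero rows (pivots: i,σ,h,f)
Repeat: i,σ,h,f; free: m
RREF:
  r0: [   1    0    0    0    0]
  r1: [   0    1    0    0    1]
  r2: [   0    0    1    0    0]
  r3: [   0    0    0    1   -2]
Fix exponent of m at 1; solve each RREF row for its pivot's exponent:
  r0: exp(i) + (0)·1 = 0 ⇒ exp(i) = 0
  r1: exp(σ) + (1)·1 = 0 ⇒ exp(σ) = -1
  r2: exp(h) + (0)·1 = 0 ⇒ exp(h) = 0
  r3: exp(f) + (-2)·1 = 0 ⇒ exp(f) = 2
Π_1 = σ^-1 · f^2 · m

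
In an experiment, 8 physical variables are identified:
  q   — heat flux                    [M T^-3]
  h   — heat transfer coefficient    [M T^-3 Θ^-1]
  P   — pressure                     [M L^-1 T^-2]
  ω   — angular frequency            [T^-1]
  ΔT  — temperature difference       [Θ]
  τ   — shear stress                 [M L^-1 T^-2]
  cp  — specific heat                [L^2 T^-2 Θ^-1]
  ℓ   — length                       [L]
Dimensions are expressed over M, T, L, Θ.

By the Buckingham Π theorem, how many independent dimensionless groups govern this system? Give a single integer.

Exponent matrix [M,T,L,Θ] × [q,h,P,ω,ΔT,τ,cp,ℓ]:
  M: [ 1  1  1  0  0  1  0  0]
  T: [-3 -3 -2 -1  0 -2 -2  0]
  L: [ 0  0 -1  0  0 -1  2  1]
  Θ: [ 0 -1  0  0  1  0 -1  0]
RREF → pivots at {q,h,P,ω} ⇒ r = 4
8 vars − rank 4 = 4 Π groups

4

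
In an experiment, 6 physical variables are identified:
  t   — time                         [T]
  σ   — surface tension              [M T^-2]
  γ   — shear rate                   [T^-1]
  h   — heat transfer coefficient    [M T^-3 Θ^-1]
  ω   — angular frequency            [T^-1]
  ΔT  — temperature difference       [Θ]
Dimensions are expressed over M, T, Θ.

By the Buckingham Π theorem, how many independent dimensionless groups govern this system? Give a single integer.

Write exponents as rows M,T,Θ / cols t,σ,γ,h,ω,ΔT:
  M: [ 0  1  0  1  0  0]
  T: [ 1 -2 -1 -3 -1  0]
  Θ: [ 0  0  0 -1  0  1]
Row reduction gives pivot columns t,σ,h; rank = 3
n=6, r=3 ⇒ 3 dimensionless groups

3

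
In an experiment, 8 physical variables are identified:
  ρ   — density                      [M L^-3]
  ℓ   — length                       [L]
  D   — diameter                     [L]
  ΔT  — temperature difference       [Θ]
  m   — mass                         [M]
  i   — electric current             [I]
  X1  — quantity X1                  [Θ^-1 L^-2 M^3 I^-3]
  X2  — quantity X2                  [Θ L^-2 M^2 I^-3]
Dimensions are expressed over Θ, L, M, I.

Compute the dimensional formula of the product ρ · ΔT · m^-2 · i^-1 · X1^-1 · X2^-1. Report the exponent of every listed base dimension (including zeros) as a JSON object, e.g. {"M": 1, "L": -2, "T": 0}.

Write exponents as rows Θ,L,M,I / cols ρ,ℓ,D,ΔT,m,i,X1,X2:
  Θ: [ 0  0  0  1  0  0 -1  1]
  L: [-3  1  1  0  0  0 -2 -2]
  M: [ 1  0  0  0  1  0  3  2]
  I: [ 0  0  0  0  0  1 -3 -3]
  [Θ]: (1)·0+(1)·1+(-2)·0+(-1)·0+(-1)·-1+(-1)·1 = 1
  [L]: (1)·-3+(1)·0+(-2)·0+(-1)·0+(-1)·-2+(-1)·-2 = 1
  [M]: (1)·1+(1)·0+(-2)·1+(-1)·0+(-1)·3+(-1)·2 = -6
  [I]: (1)·0+(1)·0+(-2)·0+(-1)·1+(-1)·-3+(-1)·-3 = 5
⇒ Θ L M^-6 I^5

{"Θ": 1, "L": 1, "M": -6, "I": 5}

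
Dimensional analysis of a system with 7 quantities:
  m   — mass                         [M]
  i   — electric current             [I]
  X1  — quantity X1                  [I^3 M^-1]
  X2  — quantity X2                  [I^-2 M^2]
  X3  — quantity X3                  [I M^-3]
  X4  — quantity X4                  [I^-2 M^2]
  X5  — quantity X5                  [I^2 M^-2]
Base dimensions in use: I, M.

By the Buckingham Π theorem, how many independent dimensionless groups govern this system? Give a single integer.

5

Exponent matrix [I,M] × [m,i,X1,X2,X3,X4,X5]:
  I: [ 0  1  3 -2  1 -2  2]
  M: [ 1  0 -1  2 -3  2 -2]
Echelon form has 2 nonzero rows (pivots: m,i)
7 vars − rank 2 = 5 Π groups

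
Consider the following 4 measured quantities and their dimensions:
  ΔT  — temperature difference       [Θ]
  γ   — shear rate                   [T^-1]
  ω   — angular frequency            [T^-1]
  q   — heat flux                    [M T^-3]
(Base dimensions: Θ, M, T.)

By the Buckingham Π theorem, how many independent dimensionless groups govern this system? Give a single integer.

Dimensional matrix (Θ×M×T by ΔT×γ×ω×q):
  Θ: [ 1  0  0  0]
  M: [ 0  0  0  1]
  T: [ 0 -1 -1 -3]
RREF → pivots at {ΔT,γ,q} ⇒ r = 3
Π count = n − r = 4 − 3 = 1

1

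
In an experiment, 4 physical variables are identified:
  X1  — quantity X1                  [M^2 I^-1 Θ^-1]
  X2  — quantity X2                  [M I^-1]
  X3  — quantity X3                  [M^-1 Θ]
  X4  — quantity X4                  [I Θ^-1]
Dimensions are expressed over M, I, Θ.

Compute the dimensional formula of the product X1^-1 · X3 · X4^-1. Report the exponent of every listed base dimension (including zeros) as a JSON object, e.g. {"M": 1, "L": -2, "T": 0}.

{"M": -3, "I": 0, "Θ": 3}

Dimensional matrix (M×I×Θ by X1×X2×X3×X4):
  M: [ 2  1 -1  0]
  I: [-1 -1  0  1]
  Θ: [-1  0  1 -1]
  [M]: (-1)·2+(1)·-1+(-1)·0 = -3
  [I]: (-1)·-1+(1)·0+(-1)·1 = 0
  [Θ]: (-1)·-1+(1)·1+(-1)·-1 = 3
⇒ M^-3 Θ^3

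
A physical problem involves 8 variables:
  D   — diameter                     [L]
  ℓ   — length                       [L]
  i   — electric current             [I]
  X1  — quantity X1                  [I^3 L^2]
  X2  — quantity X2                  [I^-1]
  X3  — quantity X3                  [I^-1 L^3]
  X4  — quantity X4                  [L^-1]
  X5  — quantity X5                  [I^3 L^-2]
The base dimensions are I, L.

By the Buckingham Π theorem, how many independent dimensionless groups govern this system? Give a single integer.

Write exponents as rows I,L / cols D,ℓ,i,X1,X2,X3,X4,X5:
  I: [ 0  0  1  3 -1 -1  0  3]
  L: [ 1  1  0  2  0  3 -1 -2]
RREF → pivots at {D,i} ⇒ r = 2
8 vars − rank 2 = 6 Π groups

6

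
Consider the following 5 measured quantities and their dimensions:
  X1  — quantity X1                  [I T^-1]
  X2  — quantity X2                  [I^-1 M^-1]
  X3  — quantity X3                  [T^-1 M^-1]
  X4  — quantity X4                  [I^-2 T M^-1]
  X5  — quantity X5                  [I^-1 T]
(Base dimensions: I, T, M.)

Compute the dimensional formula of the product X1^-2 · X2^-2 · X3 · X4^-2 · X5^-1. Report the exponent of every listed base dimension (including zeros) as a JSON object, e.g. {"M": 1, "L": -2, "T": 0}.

{"I": 5, "T": -2, "M": 3}

Exponent matrix [I,T,M] × [X1,X2,X3,X4,X5]:
  I: [ 1 -1  0 -2 -1]
  T: [-1  0 -1  1  1]
  M: [ 0 -1 -1 -1  0]
  [I]: (-2)·1+(-2)·-1+(1)·0+(-2)·-2+(-1)·-1 = 5
  [T]: (-2)·-1+(-2)·0+(1)·-1+(-2)·1+(-1)·1 = -2
  [M]: (-2)·0+(-2)·-1+(1)·-1+(-2)·-1+(-1)·0 = 3
⇒ I^5 T^-2 M^3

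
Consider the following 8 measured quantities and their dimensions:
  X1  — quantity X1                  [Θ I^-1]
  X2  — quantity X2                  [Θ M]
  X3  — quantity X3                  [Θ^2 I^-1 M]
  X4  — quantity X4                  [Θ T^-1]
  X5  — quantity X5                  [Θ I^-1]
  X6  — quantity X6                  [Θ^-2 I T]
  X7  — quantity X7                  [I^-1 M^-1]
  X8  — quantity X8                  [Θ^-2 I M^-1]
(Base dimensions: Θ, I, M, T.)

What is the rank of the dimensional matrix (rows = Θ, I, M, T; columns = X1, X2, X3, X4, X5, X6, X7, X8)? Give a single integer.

Dimensional matrix (Θ×I×M×T by X1×X2×X3×X4×X5×X6×X7×X8):
  Θ: [ 1  1  2  1  1 -2  0 -2]
  I: [-1  0 -1  0 -1  1 -1  1]
  M: [ 0  1  1  0  0  0 -1 -1]
  T: [ 0  0  0 -1  0  1  0  0]
Row reduction gives pivot columns X1,X2,X4; rank = 3

3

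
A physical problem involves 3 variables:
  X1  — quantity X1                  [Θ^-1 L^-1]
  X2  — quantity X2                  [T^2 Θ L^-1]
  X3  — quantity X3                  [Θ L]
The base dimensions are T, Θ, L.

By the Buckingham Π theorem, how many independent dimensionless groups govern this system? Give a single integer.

1

Write exponents as rows T,Θ,L / cols X1,X2,X3:
  T: [ 0  2  0]
  Θ: [-1  1  1]
  L: [-1 -1  1]
Row reduction gives pivot columns X1,X2; rank = 2
n=3, r=2 ⇒ 1 dimensionless group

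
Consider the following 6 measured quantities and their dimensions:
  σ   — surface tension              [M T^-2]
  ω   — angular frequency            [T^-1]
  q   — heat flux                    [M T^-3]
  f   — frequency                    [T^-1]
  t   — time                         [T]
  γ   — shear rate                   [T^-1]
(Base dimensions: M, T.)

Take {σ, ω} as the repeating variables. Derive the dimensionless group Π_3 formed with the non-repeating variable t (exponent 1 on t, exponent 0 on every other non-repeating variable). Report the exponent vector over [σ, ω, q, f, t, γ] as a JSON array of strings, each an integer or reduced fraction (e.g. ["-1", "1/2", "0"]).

["0", "1", "0", "0", "1", "0"]

Dimensional matrix (M×T by σ×ω×q×f×t×γ):
  M: [ 1  0  1  0  0  0]
  T: [-2 -1 -3 -1  1 -1]
Echelon form has 2 nonzero rows (pivots: σ,ω)
Pivot set = {σ,ω}, free = {q,f,t,γ}
RREF:
  r0: [   1    0    1    0    0    0]
  r1: [   0    1    1    1   -1    1]
Fix exponent of t at 1, q at 0, f at 0, γ at 0; solve each RREF row for its pivot's exponent:
  r0: exp(σ) + (0)·1 = 0 ⇒ exp(σ) = 0
  r1: exp(ω) + (-1)·1 = 0 ⇒ exp(ω) = 1
Π_3 = ω · t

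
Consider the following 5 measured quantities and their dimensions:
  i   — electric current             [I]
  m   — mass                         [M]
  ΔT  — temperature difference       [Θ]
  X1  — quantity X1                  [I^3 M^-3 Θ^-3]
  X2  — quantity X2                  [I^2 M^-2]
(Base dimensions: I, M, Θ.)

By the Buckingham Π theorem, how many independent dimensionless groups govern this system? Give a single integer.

2

Dimensional matrix (I×M×Θ by i×m×ΔT×X1×X2):
  I: [ 1  0  0  3  2]
  M: [ 0  1  0 -3 -2]
  Θ: [ 0  0  1 -3  0]
RREF → pivots at {i,m,ΔT} ⇒ r = 3
5 vars − rank 3 = 2 Π groups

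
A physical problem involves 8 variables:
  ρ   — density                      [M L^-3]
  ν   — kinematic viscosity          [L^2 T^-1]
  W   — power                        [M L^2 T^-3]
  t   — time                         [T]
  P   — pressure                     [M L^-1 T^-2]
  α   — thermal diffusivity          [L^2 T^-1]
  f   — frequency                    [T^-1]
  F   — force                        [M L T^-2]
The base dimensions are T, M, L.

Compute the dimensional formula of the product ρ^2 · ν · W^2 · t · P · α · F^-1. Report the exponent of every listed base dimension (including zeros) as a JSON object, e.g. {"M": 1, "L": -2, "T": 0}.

Dimensional matrix (T×M×L by ρ×ν×W×t×P×α×f×F):
  T: [ 0 -1 -3  1 -2 -1 -1 -2]
  M: [ 1  0  1  0  1  0  0  1]
  L: [-3  2  2  0 -1  2  0  1]
  [T]: (2)·0+(1)·-1+(2)·-3+(1)·1+(1)·-2+(1)·-1+(-1)·-2 = -7
  [M]: (2)·1+(1)·0+(2)·1+(1)·0+(1)·1+(1)·0+(-1)·1 = 4
  [L]: (2)·-3+(1)·2+(2)·2+(1)·0+(1)·-1+(1)·2+(-1)·1 = 0
⇒ T^-7 M^4

{"T": -7, "M": 4, "L": 0}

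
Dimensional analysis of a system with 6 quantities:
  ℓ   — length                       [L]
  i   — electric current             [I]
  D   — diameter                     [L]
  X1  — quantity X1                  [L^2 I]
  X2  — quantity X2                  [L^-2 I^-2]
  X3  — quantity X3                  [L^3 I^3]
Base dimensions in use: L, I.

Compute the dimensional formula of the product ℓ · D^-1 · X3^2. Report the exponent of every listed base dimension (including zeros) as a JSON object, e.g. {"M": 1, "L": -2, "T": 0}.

{"L": 6, "I": 6}

Dimensional matrix (L×I by ℓ×i×D×X1×X2×X3):
  L: [ 1  0  1  2 -2  3]
  I: [ 0  1  0  1 -2  3]
  [L]: (1)·1+(-1)·1+(2)·3 = 6
  [I]: (1)·0+(-1)·0+(2)·3 = 6
⇒ L^6 I^6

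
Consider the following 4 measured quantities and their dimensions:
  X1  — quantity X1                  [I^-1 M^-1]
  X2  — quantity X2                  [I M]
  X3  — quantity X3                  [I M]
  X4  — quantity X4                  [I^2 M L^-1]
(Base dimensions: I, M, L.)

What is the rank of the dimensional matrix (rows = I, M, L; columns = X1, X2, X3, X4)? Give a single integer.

Exponent matrix [I,M,L] × [X1,X2,X3,X4]:
  I: [-1  1  1  2]
  M: [-1  1  1  1]
  L: [ 0  0  0 -1]
Row reduction gives pivot columns X1,X4; rank = 2

2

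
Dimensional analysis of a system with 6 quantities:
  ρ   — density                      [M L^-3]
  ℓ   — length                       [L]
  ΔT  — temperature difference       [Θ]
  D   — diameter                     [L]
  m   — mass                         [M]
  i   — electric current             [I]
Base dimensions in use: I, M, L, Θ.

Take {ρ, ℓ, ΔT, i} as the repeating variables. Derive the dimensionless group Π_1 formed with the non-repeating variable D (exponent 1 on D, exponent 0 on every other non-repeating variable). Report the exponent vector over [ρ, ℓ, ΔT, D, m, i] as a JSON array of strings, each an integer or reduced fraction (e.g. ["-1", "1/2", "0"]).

Write exponents as rows I,M,L,Θ / cols ρ,ℓ,ΔT,D,m,i:
  I: [ 0  0  0  0  0  1]
  M: [ 1  0  0  0  1  0]
  L: [-3  1  0  1  0  0]
  Θ: [ 0  0  1  0  0  0]
Echelon form has 4 nonzero rows (pivots: ρ,ℓ,ΔT,i)
Repeat: ρ,ℓ,ΔT,i; free: D,m
RREF:
  r0: [   1    0    0    0    1    0]
  r1: [   0    1    0    1    3    0]
  r2: [   0    0    1    0    0    0]
  r3: [   0    0    0    0    0    1]
Fix exponent of D at 1, m at 0; solve each RREF row for its pivot's exponent:
  r0: exp(ρ) + (0)·1 = 0 ⇒ exp(ρ) = 0
  r1: exp(ℓ) + (1)·1 = 0 ⇒ exp(ℓ) = -1
  r2: exp(ΔT) + (0)·1 = 0 ⇒ exp(ΔT) = 0
  r3: exp(i) + (0)·1 = 0 ⇒ exp(i) = 0
Π_1 = ℓ^-1 · D

["0", "-1", "0", "1", "0", "0"]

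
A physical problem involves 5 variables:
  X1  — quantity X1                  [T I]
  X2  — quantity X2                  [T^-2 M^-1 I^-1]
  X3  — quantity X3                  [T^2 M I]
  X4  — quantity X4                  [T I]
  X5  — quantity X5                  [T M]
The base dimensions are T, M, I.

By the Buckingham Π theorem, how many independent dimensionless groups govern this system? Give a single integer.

3

Dimensional matrix (T×M×I by X1×X2×X3×X4×X5):
  T: [ 1 -2  2  1  1]
  M: [ 0 -1  1  0  1]
  I: [ 1 -1  1  1  0]
RREF → pivots at {X1,X2} ⇒ r = 2
Π count = n − r = 5 − 2 = 3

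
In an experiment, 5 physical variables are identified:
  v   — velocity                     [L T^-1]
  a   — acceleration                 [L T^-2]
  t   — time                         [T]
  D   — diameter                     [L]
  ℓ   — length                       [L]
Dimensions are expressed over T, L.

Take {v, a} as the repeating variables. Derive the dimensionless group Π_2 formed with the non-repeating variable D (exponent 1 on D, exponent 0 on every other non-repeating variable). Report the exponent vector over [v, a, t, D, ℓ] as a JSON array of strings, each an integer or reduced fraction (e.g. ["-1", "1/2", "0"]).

["-2", "1", "0", "1", "0"]

Dimensional matrix (T×L by v×a×t×D×ℓ):
  T: [-1 -2  1  0  0]
  L: [ 1  1  0  1  1]
Echelon form has 2 nonzero rows (pivots: v,a)
Repeat: v,a; free: t,D,ℓ
RREF:
  r0: [   1    0    1    2    2]
  r1: [   0    1   -1   -1   -1]
Fix exponent of D at 1, t at 0, ℓ at 0; solve each RREF row for its pivot's exponent:
  r0: exp(v) + (2)·1 = 0 ⇒ exp(v) = -2
  r1: exp(a) + (-1)·1 = 0 ⇒ exp(a) = 1
Π_2 = v^-2 · a · D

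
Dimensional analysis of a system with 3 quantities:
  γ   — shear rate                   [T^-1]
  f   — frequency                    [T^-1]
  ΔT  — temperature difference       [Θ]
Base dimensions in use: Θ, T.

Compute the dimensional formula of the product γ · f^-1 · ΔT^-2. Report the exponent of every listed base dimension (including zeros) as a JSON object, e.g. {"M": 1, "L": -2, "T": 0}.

Write exponents as rows Θ,T / cols γ,f,ΔT:
  Θ: [ 0  0  1]
  T: [-1 -1  0]
  [Θ]: (1)·0+(-1)·0+(-2)·1 = -2
  [T]: (1)·-1+(-1)·-1+(-2)·0 = 0
⇒ Θ^-2

{"Θ": -2, "T": 0}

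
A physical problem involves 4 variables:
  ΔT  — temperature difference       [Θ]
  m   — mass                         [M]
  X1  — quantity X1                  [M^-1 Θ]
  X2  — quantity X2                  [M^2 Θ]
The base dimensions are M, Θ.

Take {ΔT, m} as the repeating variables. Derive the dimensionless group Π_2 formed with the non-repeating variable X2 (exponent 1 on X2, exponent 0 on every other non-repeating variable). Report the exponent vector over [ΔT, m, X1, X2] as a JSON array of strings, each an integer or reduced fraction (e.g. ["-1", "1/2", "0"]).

Exponent matrix [M,Θ] × [ΔT,m,X1,X2]:
  M: [ 0  1 -1  2]
  Θ: [ 1  0  1  1]
Row reduction gives pivot columns ΔT,m; rank = 2
Repeat: ΔT,m; free: X1,X2
RREF:
  r0: [   1    0    1    1]
  r1: [   0    1   -1    2]
Fix exponent of X2 at 1, X1 at 0; solve each RREF row for its pivot's exponent:
  r0: exp(ΔT) + (1)·1 = 0 ⇒ exp(ΔT) = -1
  r1: exp(m) + (2)·1 = 0 ⇒ exp(m) = -2
Π_2 = ΔT^-1 · m^-2 · X2

["-1", "-2", "0", "1"]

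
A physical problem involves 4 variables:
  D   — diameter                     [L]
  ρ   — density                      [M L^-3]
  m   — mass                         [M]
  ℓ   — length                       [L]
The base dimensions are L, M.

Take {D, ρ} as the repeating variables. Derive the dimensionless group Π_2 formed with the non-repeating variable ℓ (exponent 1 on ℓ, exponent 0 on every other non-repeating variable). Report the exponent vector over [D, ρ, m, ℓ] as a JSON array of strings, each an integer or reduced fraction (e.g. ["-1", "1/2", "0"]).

Dimensional matrix (L×M by D×ρ×m×ℓ):
  L: [ 1 -3  0  1]
  M: [ 0  1  1  0]
Row reduction gives pivot columns D,ρ; rank = 2
Repeat: D,ρ; free: m,ℓ
RREF:
  r0: [   1    0    3    1]
  r1: [   0    1    1    0]
Fix exponent of ℓ at 1, m at 0; solve each RREF row for its pivot's exponent:
  r0: exp(D) + (1)·1 = 0 ⇒ exp(D) = -1
  r1: exp(ρ) + (0)·1 = 0 ⇒ exp(ρ) = 0
Π_2 = D^-1 · ℓ

["-1", "0", "0", "1"]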